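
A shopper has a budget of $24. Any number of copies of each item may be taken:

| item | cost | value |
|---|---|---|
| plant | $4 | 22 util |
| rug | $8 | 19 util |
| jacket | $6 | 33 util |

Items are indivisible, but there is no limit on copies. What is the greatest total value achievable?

Best value-per-unit is plant at 22/4, and filling with it alone uses cost 6×4=24. No mix of the others beats 6×22 = 132.

132 util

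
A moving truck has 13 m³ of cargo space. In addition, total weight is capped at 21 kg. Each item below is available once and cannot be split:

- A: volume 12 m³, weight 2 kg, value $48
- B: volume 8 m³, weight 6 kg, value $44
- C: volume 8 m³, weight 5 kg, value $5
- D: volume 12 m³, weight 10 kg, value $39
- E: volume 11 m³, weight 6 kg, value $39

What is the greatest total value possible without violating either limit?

Feasible sets respecting both limits:
- A: volume 12, weight 2, value 48
- B: volume 8, weight 6, value 44
- D: volume 12, weight 10, value 39
- E: volume 11, weight 6, value 39
Best: $48.

$48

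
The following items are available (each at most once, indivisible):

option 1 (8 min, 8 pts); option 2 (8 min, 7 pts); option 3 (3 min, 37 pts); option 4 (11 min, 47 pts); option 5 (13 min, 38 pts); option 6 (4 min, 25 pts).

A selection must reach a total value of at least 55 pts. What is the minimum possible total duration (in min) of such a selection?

7

Subsets with value ≥ 55, sorted by total duration:
- option 3+option 6: duration 7, value 62
- option 3+option 4: duration 14, value 84
Minimum duration: 7 min.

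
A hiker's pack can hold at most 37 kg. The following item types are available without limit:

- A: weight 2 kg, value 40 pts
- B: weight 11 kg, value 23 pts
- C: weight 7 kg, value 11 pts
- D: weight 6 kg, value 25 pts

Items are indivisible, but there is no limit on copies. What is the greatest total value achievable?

Best value-per-unit is A at 40/2, and filling with it alone uses weight 18×2=36. No mix of the others beats 18×40 = 720.

720 pts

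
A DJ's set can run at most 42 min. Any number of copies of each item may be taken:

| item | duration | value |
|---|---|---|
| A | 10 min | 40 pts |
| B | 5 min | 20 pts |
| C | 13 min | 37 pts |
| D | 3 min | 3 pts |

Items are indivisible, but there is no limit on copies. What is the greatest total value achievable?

Best value-per-unit is A at 40/10, and filling with it alone uses duration 4×10=40. No mix of the others beats 4×40 = 160.

160 pts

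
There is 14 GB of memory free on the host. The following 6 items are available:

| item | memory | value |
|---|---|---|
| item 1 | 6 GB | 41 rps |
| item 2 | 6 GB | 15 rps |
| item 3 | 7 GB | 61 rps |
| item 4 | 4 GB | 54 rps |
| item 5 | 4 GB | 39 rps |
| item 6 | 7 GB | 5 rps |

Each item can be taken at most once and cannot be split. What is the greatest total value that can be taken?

134 rps

Check high-value combinations within 14 GB:
- item 1+item 4+item 5: memory 6+4+4=14, value 41+54+39=134
- item 3+item 4: memory 7+4=11, value 61+54=115
- item 2+item 4+item 5: memory 6+4+4=14, value 15+54+39=108
Best: 134 rps.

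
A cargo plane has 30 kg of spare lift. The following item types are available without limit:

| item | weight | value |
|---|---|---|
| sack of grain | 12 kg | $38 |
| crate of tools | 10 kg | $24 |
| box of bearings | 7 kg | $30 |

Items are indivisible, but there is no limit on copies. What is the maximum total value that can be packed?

Best value-per-unit is box of bearings at 30/7, and filling with it alone uses weight 4×7=28. No mix of the others beats 4×30 = 120.

$120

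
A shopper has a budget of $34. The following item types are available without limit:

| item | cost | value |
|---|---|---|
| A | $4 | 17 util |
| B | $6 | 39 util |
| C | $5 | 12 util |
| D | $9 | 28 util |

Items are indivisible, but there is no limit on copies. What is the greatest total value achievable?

212 util

Best value-per-unit is B at 39/6; filling with it alone gives 5×39 = 195.
Optimal mix: 1×A + 5×B → cost 34, value 212.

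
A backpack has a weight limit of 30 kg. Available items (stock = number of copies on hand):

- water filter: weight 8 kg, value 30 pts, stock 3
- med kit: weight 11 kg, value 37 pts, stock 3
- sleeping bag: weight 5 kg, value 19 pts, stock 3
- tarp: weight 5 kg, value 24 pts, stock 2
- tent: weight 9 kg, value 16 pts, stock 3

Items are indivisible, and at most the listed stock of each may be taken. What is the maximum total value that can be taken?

116 pts

Top feasible selections:
- 1×water filter + 2×sleeping bag + 2×tarp: weight 28, value 116
- 1×water filter + 1×med kit + 2×tarp: weight 29, value 115
Best: 116 pts.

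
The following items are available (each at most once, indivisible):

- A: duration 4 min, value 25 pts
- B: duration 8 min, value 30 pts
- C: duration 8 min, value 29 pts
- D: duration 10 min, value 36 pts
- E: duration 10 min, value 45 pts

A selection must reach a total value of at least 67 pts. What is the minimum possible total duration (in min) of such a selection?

14

Subsets with value ≥ 67, sorted by total duration:
- A+E: duration 14, value 70
- B+E: duration 18, value 75
- C+E: duration 18, value 74
- A+B+C: duration 20, value 84
Minimum duration: 14 min.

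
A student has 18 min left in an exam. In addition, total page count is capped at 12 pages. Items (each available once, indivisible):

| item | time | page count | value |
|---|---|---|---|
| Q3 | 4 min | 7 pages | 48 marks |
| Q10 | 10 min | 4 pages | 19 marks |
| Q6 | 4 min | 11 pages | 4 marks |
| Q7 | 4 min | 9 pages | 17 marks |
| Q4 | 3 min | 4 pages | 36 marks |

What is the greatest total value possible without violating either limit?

Feasible sets respecting both limits:
- Q3+Q4: time 7, page count 11, value 84
- Q3+Q10: time 14, page count 11, value 67
- Q10+Q4: time 13, page count 8, value 55
Best: 84 marks.

84 marks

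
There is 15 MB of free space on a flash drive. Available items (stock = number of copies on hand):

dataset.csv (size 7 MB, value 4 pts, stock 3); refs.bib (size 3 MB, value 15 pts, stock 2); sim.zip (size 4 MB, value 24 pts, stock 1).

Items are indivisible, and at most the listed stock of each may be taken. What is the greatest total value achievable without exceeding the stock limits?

Top feasible selections:
- 2×refs.bib + 1×sim.zip: size 10, value 54
- 1×dataset.csv + 1×refs.bib + 1×sim.zip: size 14, value 43
Best: 54 pts.

54 pts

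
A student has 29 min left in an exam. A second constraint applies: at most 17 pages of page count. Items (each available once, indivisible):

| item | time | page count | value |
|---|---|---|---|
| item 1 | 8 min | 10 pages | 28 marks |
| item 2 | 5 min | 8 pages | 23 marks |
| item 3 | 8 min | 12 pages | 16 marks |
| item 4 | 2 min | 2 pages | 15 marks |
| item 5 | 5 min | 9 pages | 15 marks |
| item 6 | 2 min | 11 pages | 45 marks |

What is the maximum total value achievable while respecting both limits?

60 marks

Feasible sets respecting both limits:
- item 4+item 6: time 4, page count 13, value 60
- item 6: time 2, page count 11, value 45
- item 1+item 4: time 10, page count 12, value 43
Best: 60 marks.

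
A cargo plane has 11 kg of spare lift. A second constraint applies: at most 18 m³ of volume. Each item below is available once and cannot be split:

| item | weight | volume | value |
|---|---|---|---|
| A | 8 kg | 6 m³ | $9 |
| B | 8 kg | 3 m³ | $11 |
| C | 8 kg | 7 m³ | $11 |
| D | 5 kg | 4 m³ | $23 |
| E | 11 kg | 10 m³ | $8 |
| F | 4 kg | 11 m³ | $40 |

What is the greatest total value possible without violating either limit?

Feasible sets respecting both limits:
- D+F: weight 9, volume 15, value 63
- F: weight 4, volume 11, value 40
- D: weight 5, volume 4, value 23
Best: $63.

$63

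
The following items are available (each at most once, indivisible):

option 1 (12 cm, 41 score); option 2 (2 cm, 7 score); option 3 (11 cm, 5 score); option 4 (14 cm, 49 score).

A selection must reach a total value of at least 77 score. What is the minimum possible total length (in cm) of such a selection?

Subsets with value ≥ 77, sorted by total length:
- option 1+option 4: length 26, value 90
- option 1+option 2+option 4: length 28, value 97
- option 1+option 3+option 4: length 37, value 95
- option 1+option 2+option 3+option 4: length 39, value 102
Minimum length: 26 cm.

26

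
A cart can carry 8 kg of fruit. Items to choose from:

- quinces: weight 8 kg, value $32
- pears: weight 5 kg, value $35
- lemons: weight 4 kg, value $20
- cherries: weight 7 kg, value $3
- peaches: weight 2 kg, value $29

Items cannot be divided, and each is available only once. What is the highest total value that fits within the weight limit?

Check high-value combinations within 8 kg:
- pears+peaches: weight 5+2=7, value 35+29=64
- lemons+peaches: weight 4+2=6, value 20+29=49
- pears: weight 5, value 35
Best: $64.

$64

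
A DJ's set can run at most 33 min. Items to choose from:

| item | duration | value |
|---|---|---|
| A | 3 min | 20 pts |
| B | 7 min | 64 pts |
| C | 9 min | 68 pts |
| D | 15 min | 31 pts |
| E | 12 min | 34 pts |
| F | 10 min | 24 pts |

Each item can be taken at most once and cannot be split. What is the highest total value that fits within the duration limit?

Check high-value combinations within 33 min:
- A+B+C+E: duration 3+7+9+12=31, value 20+64+68+34=186
- A+B+C+F: duration 3+7+9+10=29, value 20+64+68+24=176
- B+C+E: duration 7+9+12=28, value 64+68+34=166
Best: 186 pts.

186 pts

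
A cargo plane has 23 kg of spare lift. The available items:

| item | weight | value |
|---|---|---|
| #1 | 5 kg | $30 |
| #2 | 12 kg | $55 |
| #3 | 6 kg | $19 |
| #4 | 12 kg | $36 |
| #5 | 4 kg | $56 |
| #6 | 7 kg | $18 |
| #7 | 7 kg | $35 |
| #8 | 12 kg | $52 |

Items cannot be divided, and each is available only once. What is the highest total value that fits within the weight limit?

$146

Check high-value combinations within 23 kg:
- #2+#5+#7: weight 12+4+7=23, value 55+56+35=146
- #5+#7+#8: weight 4+7+12=23, value 56+35+52=143
- #1+#2+#5: weight 5+12+4=21, value 30+55+56=141
Best: $146.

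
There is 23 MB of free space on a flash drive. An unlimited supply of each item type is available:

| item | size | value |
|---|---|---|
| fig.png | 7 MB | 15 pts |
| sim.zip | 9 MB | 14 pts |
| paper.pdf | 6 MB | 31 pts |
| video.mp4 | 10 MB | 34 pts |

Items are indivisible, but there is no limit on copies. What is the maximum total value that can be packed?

96 pts

Best value-per-unit is paper.pdf at 31/6; filling with it alone gives 3×31 = 93.
Optimal mix: 2×paper.pdf + 1×video.mp4 → size 22, value 96.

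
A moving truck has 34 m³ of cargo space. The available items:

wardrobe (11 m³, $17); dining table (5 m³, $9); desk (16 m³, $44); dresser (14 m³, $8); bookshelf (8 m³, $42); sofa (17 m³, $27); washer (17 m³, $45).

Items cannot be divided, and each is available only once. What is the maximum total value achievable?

$96

This is a 0/1 knapsack; check combinations near the capacity.
- dining table+bookshelf+washer: volume 5+8+17=30, value 9+42+45=96
- dining table+desk+bookshelf: volume 5+16+8=29, value 9+44+42=95
- desk+washer: volume 16+17=33, value 44+45=89
- bookshelf+washer: volume 8+17=25, value 42+45=87
- desk+bookshelf: volume 16+8=24, value 44+42=86
Best: $96.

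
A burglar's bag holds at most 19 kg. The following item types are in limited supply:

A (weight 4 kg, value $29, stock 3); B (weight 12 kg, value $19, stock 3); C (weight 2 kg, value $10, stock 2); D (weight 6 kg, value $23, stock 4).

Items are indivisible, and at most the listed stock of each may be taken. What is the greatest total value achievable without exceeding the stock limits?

Best selections within weight 19 and stock limits:
- 3×A + 1×D: weight 18, value 110
- 3×A + 2×C: weight 16, value 107
- 2×A + 2×C + 1×D: weight 18, value 101
- 3×A + 1×C: weight 14, value 97
Best: $110.

$110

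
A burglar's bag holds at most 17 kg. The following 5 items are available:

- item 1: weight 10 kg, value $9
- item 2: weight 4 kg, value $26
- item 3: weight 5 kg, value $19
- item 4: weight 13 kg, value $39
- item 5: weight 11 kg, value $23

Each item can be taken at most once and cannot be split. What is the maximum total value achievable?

$65

This is a 0/1 knapsack; check combinations near the capacity.
- item 2+item 4: weight 4+13=17, value 26+39=65
- item 2+item 5: weight 4+11=15, value 26+23=49
- item 2+item 3: weight 4+5=9, value 26+19=45
- item 3+item 5: weight 5+11=16, value 19+23=42
- item 4: weight 13, value 39
Best: $65.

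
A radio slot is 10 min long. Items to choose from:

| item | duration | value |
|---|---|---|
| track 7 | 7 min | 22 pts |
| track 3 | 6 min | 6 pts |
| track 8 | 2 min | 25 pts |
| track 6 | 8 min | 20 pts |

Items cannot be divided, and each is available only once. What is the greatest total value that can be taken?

Check high-value combinations within 10 min:
- track 7+track 8: duration 7+2=9, value 22+25=47
- track 8+track 6: duration 2+8=10, value 25+20=45
- track 3+track 8: duration 6+2=8, value 6+25=31
Best: 47 pts.

47 pts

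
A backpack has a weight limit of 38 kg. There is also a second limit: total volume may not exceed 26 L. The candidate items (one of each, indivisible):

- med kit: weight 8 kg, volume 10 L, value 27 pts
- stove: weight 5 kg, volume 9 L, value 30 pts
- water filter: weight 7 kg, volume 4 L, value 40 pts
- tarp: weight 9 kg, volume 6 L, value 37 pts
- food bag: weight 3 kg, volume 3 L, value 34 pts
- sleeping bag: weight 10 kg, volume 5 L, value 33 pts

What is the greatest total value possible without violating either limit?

144 pts

Feasible sets respecting both limits:
- water filter+tarp+food bag+sleeping bag: weight 29, volume 18, value 144
- stove+water filter+tarp+food bag: weight 24, volume 22, value 141
- stove+water filter+tarp+sleeping bag: weight 31, volume 24, value 140
- med kit+water filter+tarp+food bag: weight 27, volume 23, value 138
Best: 144 pts.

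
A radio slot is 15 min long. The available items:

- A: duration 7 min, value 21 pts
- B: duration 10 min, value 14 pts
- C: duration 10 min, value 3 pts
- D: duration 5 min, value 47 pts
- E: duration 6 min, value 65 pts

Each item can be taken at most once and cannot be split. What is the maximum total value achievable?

112 pts

Check high-value combinations within 15 min:
- D+E: duration 5+6=11, value 47+65=112
- A+E: duration 7+6=13, value 21+65=86
- A+D: duration 7+5=12, value 21+47=68
Best: 112 pts.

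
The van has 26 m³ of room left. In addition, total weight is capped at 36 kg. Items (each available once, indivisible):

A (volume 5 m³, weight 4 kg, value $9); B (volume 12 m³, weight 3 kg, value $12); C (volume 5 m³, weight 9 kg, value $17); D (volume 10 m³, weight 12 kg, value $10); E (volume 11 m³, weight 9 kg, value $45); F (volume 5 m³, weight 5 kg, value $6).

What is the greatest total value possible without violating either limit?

Feasible sets respecting both limits:
- A+C+E+F: volume 26, weight 27, value 77
- C+D+E: volume 26, weight 30, value 72
- A+C+E: volume 21, weight 22, value 71
Best: $77.

$77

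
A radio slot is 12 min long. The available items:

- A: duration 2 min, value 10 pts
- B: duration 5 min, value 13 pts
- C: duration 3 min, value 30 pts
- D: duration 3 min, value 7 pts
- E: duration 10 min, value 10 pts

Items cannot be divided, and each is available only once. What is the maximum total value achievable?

Check high-value combinations within 12 min:
- A+B+C: duration 2+5+3=10, value 10+13+30=53
- B+C+D: duration 5+3+3=11, value 13+30+7=50
- A+C+D: duration 2+3+3=8, value 10+30+7=47
- B+C: duration 5+3=8, value 13+30=43
- A+C: duration 2+3=5, value 10+30=40
Best: 53 pts.

53 pts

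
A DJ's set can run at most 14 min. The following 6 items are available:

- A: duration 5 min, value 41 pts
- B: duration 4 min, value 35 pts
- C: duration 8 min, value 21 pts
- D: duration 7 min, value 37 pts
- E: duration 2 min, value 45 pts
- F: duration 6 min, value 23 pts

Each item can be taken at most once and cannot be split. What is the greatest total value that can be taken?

123 pts

Check high-value combinations within 14 min:
- A+D+E: duration 5+7+2=14, value 41+37+45=123
- A+B+E: duration 5+4+2=11, value 41+35+45=121
- B+D+E: duration 4+7+2=13, value 35+37+45=117
Best: 123 pts.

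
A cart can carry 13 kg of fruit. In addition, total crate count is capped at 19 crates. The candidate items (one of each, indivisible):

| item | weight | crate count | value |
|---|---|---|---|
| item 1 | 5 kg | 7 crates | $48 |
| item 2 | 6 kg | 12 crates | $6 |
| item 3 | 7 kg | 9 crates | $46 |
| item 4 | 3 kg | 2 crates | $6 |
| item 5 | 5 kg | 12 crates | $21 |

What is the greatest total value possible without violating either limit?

Feasible sets respecting both limits:
- item 1+item 3: weight 12, crate count 16, value 94
- item 1+item 5: weight 10, crate count 19, value 69
- item 1+item 2: weight 11, crate count 19, value 54
Best: $94.

$94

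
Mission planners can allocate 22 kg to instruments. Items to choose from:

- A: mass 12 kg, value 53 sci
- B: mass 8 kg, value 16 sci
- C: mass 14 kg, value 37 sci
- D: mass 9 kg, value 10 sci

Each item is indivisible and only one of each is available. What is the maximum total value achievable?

69 sci

This is a 0/1 knapsack; check combinations near the capacity.
- A+B: mass 12+8=20, value 53+16=69
- A+D: mass 12+9=21, value 53+10=63
- A: mass 12, value 53
- B+C: mass 8+14=22, value 16+37=53
- C: mass 14, value 37
Best: 69 sci.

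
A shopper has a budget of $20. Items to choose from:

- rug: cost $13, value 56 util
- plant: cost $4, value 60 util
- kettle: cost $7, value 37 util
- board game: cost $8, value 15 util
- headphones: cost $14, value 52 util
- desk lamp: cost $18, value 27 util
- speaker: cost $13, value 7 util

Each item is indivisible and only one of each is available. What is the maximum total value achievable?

This is a 0/1 knapsack; check combinations near the capacity.
- rug+plant: cost 13+4=17, value 56+60=116
- plant+headphones: cost 4+14=18, value 60+52=112
- plant+kettle+board game: cost 4+7+8=19, value 60+37+15=112
Best: 116 util.

116 util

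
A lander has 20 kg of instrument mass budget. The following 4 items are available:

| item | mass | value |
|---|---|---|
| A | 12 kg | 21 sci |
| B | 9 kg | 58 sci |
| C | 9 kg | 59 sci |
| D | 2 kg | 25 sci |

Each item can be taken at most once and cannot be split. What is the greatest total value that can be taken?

142 sci

Check high-value combinations within 20 kg:
- B+C+D: mass 9+9+2=20, value 58+59+25=142
- B+C: mass 9+9=18, value 58+59=117
- C+D: mass 9+2=11, value 59+25=84
- B+D: mass 9+2=11, value 58+25=83
Best: 142 sci.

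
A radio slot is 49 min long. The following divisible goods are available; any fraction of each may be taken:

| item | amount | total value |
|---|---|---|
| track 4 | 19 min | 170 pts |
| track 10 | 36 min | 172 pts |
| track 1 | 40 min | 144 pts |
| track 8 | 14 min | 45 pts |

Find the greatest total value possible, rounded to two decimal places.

Take in order of value per unit:
- track 4 (170/19 per unit): all 19 → value 170, running total 170.00
- track 10 (172/36 per unit): 30 of 36 → value 30×172/36 = 143.3333, running total 313.33
Total 313.33.

313.33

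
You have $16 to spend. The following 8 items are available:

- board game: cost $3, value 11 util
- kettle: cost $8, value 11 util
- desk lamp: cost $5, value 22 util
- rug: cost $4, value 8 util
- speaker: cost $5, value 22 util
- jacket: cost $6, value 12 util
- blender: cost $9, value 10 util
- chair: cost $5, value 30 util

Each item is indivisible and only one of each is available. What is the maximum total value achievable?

This is a 0/1 knapsack; check combinations near the capacity.
- desk lamp+speaker+chair: cost 5+5+5=15, value 22+22+30=74
- desk lamp+jacket+chair: cost 5+6+5=16, value 22+12+30=64
- speaker+jacket+chair: cost 5+6+5=16, value 22+12+30=64
- board game+desk lamp+chair: cost 3+5+5=13, value 11+22+30=63
- board game+speaker+chair: cost 3+5+5=13, value 11+22+30=63
Best: 74 util.

74 util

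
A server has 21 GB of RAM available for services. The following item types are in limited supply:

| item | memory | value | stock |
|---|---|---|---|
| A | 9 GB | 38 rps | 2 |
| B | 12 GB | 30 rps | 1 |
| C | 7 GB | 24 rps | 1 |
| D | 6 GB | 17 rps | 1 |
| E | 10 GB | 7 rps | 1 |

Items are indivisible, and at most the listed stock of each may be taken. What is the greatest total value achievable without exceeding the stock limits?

Top feasible selections:
- 2×A: memory 18, value 76
- 1×A + 1×B: memory 21, value 68
- 1×A + 1×C: memory 16, value 62
Best: 76 rps.

76 rps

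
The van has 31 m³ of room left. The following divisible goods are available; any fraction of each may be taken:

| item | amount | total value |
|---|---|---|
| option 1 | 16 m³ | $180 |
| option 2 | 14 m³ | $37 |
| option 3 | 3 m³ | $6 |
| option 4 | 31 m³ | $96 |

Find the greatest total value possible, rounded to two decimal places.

Take in order of value per unit:
- option 1 (180/16 per unit): all 16 → value 180, running total 180.00
- option 4 (96/31 per unit): 15 of 31 → value 15×96/31 = 46.4516, running total 226.45
Total 226.45.

226.45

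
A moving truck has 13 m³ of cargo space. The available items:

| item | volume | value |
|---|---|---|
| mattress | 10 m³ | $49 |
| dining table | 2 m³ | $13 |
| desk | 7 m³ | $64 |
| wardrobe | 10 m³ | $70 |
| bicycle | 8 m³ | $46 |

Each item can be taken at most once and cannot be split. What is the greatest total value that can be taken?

Check high-value combinations within 13 m³:
- dining table+wardrobe: volume 2+10=12, value 13+70=83
- dining table+desk: volume 2+7=9, value 13+64=77
- wardrobe: volume 10, value 70
- desk: volume 7, value 64
- mattress+dining table: volume 10+2=12, value 49+13=62
Best: $83.

$83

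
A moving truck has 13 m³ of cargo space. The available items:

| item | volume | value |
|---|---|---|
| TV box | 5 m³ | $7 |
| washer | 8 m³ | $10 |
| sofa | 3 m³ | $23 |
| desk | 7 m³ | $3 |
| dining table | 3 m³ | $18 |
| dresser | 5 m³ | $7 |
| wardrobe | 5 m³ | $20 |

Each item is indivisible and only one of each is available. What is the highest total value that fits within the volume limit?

Check high-value combinations within 13 m³:
- sofa+dining table+wardrobe: volume 3+3+5=11, value 23+18+20=61
- TV box+sofa+wardrobe: volume 5+3+5=13, value 7+23+20=50
- sofa+dresser+wardrobe: volume 3+5+5=13, value 23+7+20=50
- TV box+sofa+dining table: volume 5+3+3=11, value 7+23+18=48
Best: $61.

$61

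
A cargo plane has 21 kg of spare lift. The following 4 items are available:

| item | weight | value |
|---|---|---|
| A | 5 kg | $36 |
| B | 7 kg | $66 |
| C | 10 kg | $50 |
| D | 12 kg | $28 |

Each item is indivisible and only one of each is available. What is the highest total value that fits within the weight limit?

Check high-value combinations within 21 kg:
- B+C: weight 7+10=17, value 66+50=116
- A+B: weight 5+7=12, value 36+66=102
- B+D: weight 7+12=19, value 66+28=94
- A+C: weight 5+10=15, value 36+50=86
Best: $116.

$116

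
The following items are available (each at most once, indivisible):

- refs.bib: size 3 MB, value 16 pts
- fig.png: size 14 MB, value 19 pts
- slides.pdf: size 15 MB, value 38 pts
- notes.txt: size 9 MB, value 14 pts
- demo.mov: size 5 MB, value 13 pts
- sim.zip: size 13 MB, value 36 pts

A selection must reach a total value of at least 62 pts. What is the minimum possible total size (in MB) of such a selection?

21

Subsets with value ≥ 62, sorted by total size:
- refs.bib+demo.mov+sim.zip: size 21, value 65
- refs.bib+slides.pdf+demo.mov: size 23, value 67
Minimum size: 21 MB.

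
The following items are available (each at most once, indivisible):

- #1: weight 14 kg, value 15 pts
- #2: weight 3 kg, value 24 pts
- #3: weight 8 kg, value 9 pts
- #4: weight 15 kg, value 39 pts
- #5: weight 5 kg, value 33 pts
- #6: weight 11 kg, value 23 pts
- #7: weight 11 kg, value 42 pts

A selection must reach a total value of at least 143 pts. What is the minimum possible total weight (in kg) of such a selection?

42

Subsets with value ≥ 143, sorted by total weight:
- #2+#3+#4+#5+#7: weight 42, value 147
- #2+#4+#5+#6+#7: weight 45, value 161
- #1+#2+#4+#5+#7: weight 48, value 153
- #3+#4+#5+#6+#7: weight 50, value 146
Minimum weight: 42 kg.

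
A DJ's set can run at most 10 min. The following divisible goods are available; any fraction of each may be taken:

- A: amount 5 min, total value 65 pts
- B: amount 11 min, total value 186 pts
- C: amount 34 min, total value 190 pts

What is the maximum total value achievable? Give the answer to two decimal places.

Take in order of value per unit:
- B (186/11 per unit): 10 of 11 → value 10×186/11 = 169.0909, running total 169.09
Total 169.09.

169.09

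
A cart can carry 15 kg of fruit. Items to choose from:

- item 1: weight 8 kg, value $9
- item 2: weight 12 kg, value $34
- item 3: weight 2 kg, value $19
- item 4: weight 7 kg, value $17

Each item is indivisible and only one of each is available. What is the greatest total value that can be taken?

Check high-value combinations within 15 kg:
- item 2+item 3: weight 12+2=14, value 34+19=53
- item 3+item 4: weight 2+7=9, value 19+17=36
- item 2: weight 12, value 34
- item 1+item 3: weight 8+2=10, value 9+19=28
Best: $53.

$53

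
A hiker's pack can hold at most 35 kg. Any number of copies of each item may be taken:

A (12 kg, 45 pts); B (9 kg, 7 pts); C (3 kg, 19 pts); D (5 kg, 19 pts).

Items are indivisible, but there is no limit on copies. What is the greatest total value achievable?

Best value-per-unit is C at 19/3, and filling with it alone uses weight 11×3=33. No mix of the others beats 11×19 = 209.

209 pts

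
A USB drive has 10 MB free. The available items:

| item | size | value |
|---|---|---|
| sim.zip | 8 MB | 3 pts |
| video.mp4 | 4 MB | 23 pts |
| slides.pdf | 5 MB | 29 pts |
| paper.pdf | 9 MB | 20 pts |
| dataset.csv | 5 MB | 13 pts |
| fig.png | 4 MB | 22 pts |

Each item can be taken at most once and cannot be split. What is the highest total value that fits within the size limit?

Check high-value combinations within 10 MB:
- video.mp4+slides.pdf: size 4+5=9, value 23+29=52
- slides.pdf+fig.png: size 5+4=9, value 29+22=51
- video.mp4+fig.png: size 4+4=8, value 23+22=45
- slides.pdf+dataset.csv: size 5+5=10, value 29+13=42
Best: 52 pts.

52 pts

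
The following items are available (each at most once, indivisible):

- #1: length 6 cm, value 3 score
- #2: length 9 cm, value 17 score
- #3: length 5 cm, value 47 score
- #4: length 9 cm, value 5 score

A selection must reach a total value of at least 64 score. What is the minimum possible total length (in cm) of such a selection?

Subsets with value ≥ 64, sorted by total length:
- #2+#3: length 14, value 64
- #1+#2+#3: length 20, value 67
- #2+#3+#4: length 23, value 69
- #1+#2+#3+#4: length 29, value 72
Minimum length: 14 cm.

14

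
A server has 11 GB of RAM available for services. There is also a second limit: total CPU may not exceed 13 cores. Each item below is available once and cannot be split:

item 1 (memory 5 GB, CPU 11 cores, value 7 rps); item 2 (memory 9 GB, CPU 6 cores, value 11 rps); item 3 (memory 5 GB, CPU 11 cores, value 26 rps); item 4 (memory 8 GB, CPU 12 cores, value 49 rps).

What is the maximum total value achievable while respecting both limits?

49 rps

Feasible sets respecting both limits:
- item 4: memory 8, CPU 12, value 49
- item 3: memory 5, CPU 11, value 26
- item 2: memory 9, CPU 6, value 11
- item 1: memory 5, CPU 11, value 7
Best: 49 rps.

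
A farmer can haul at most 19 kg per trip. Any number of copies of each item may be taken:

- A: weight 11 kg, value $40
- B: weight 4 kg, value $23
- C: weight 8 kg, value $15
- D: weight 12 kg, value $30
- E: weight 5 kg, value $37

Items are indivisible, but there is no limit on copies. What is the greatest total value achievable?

Best value-per-unit is E at 37/5; filling with it alone gives 3×37 = 111.
Optimal mix: 1×B + 3×E → weight 19, value 134.

$134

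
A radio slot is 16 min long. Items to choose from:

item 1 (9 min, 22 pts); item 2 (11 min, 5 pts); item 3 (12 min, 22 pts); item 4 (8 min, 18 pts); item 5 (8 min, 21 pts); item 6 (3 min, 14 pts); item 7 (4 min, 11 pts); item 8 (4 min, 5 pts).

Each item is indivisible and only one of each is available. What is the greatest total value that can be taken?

Check high-value combinations within 16 min:
- item 1+item 6+item 7: duration 9+3+4=16, value 22+14+11=47
- item 5+item 6+item 7: duration 8+3+4=15, value 21+14+11=46
- item 4+item 6+item 7: duration 8+3+4=15, value 18+14+11=43
- item 1+item 6+item 8: duration 9+3+4=16, value 22+14+5=41
Best: 47 pts.

47 pts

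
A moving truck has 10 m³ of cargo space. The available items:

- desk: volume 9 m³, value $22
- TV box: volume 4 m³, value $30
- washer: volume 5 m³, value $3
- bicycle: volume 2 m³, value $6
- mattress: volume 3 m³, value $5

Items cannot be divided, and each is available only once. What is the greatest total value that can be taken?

$41

This is a 0/1 knapsack; check combinations near the capacity.
- TV box+bicycle+mattress: volume 4+2+3=9, value 30+6+5=41
- TV box+bicycle: volume 4+2=6, value 30+6=36
- TV box+mattress: volume 4+3=7, value 30+5=35
- TV box+washer: volume 4+5=9, value 30+3=33
- TV box: volume 4, value 30
Best: $41.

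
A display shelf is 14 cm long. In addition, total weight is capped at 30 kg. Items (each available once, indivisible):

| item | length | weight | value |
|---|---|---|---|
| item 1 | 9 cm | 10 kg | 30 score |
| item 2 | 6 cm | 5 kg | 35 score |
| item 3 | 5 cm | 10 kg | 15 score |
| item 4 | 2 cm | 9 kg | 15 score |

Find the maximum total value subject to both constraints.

65 score

Feasible sets respecting both limits:
- item 2+item 3+item 4: length 13, weight 24, value 65
- item 2+item 3: length 11, weight 15, value 50
- item 2+item 4: length 8, weight 14, value 50
- item 1+item 3: length 14, weight 20, value 45
Best: 65 score.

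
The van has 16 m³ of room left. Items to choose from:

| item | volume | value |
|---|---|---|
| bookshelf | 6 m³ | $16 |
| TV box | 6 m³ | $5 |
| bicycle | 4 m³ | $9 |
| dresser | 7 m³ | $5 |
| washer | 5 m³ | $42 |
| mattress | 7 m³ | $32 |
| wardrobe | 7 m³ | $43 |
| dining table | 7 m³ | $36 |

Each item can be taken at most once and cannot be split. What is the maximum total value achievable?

This is a 0/1 knapsack; check combinations near the capacity.
- bicycle+washer+wardrobe: volume 4+5+7=16, value 9+42+43=94
- bicycle+washer+dining table: volume 4+5+7=16, value 9+42+36=87
- washer+wardrobe: volume 5+7=12, value 42+43=85
- bicycle+washer+mattress: volume 4+5+7=16, value 9+42+32=83
- wardrobe+dining table: volume 7+7=14, value 43+36=79
Best: $94.

$94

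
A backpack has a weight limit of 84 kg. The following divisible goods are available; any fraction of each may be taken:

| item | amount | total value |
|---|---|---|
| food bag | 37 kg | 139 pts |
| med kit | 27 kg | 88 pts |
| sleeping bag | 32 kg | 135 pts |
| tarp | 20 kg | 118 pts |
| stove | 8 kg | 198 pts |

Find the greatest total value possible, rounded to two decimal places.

Take in order of value per unit:
- stove (198/8 per unit): all 8 → value 198, running total 198.00
- tarp (118/20 per unit): all 20 → value 118, running total 316.00
- sleeping bag (135/32 per unit): all 32 → value 135, running total 451.00
- food bag (139/37 per unit): 24 of 37 → value 24×139/37 = 90.1622, running total 541.16
Total 541.16.

541.16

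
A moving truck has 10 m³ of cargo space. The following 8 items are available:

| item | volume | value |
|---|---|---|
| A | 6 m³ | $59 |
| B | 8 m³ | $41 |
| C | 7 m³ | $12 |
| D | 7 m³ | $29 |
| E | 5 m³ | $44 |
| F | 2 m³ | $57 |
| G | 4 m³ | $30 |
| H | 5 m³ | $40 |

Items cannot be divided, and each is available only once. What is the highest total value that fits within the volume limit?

$116

Check high-value combinations within 10 m³:
- A+F: volume 6+2=8, value 59+57=116
- E+F: volume 5+2=7, value 44+57=101
- B+F: volume 8+2=10, value 41+57=98
Best: $116.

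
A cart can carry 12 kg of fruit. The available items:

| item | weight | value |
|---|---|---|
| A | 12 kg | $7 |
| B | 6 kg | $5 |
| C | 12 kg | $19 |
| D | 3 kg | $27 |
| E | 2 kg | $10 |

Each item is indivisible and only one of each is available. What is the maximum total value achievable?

Check high-value combinations within 12 kg:
- B+D+E: weight 6+3+2=11, value 5+27+10=42
- D+E: weight 3+2=5, value 27+10=37
- B+D: weight 6+3=9, value 5+27=32
- D: weight 3, value 27
Best: $42.

$42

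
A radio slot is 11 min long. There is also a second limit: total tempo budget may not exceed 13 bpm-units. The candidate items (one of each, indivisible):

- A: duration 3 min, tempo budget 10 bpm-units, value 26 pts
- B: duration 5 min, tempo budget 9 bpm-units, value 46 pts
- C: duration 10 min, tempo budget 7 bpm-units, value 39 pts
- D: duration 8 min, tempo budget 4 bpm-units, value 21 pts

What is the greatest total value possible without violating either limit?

46 pts

Feasible sets respecting both limits:
- B: duration 5, tempo budget 9, value 46
- C: duration 10, tempo budget 7, value 39
- A: duration 3, tempo budget 10, value 26
Best: 46 pts.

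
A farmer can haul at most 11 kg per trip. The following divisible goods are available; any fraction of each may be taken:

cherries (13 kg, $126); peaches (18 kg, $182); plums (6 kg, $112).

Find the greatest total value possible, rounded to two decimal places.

162.56

Take in order of value per unit:
- plums (112/6 per unit): all 6 → value 112, running total 112.00
- peaches (182/18 per unit): 5 of 18 → value 5×182/18 = 50.5556, running total 162.56
Total 162.56.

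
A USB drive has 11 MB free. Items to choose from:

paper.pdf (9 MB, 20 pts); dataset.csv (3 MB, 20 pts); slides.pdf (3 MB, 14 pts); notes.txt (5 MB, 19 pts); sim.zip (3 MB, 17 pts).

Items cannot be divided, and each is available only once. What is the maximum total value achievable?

Check high-value combinations within 11 MB:
- dataset.csv+notes.txt+sim.zip: size 3+5+3=11, value 20+19+17=56
- dataset.csv+slides.pdf+notes.txt: size 3+3+5=11, value 20+14+19=53
- dataset.csv+slides.pdf+sim.zip: size 3+3+3=9, value 20+14+17=51
- slides.pdf+notes.txt+sim.zip: size 3+5+3=11, value 14+19+17=50
Best: 56 pts.

56 pts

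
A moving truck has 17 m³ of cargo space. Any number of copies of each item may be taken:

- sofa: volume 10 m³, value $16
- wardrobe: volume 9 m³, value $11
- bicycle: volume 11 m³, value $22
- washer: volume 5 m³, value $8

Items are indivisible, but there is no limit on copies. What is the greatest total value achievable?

$30

Best value-per-unit is bicycle at 22/11; filling with it alone gives 1×22 = 22.
Optimal mix: 1×bicycle + 1×washer → volume 16, value 30.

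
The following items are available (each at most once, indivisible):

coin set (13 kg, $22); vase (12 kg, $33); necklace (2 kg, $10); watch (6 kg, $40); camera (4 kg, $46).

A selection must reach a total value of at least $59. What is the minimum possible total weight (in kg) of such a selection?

10

Subsets with value ≥ 59, sorted by total weight:
- watch+camera: weight 10, value 86
- necklace+watch+camera: weight 12, value 96
Minimum weight: 10 kg.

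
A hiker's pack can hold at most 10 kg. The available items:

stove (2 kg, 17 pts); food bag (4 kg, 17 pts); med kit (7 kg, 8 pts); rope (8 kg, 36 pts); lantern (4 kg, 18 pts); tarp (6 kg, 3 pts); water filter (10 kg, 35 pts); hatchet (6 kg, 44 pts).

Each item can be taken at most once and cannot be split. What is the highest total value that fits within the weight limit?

This is a 0/1 knapsack; check combinations near the capacity.
- lantern+hatchet: weight 4+6=10, value 18+44=62
- stove+hatchet: weight 2+6=8, value 17+44=61
- food bag+hatchet: weight 4+6=10, value 17+44=61
Best: 62 pts.

62 pts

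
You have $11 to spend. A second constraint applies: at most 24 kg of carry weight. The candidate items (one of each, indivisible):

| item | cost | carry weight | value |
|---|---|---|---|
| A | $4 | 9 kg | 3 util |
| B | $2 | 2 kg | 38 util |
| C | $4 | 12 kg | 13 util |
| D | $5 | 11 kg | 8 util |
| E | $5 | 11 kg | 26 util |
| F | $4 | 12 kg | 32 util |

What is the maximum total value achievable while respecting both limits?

73 util

Feasible sets respecting both limits:
- A+B+F: cost 10, carry weight 23, value 73
- B+F: cost 6, carry weight 14, value 70
- A+B+E: cost 11, carry weight 22, value 67
Best: 73 util.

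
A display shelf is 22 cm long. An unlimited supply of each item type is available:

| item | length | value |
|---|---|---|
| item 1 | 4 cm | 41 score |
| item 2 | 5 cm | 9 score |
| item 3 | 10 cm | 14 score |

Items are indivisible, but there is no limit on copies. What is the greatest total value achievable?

205 score

Best value-per-unit is item 1 at 41/4, and filling with it alone uses length 5×4=20. No mix of the others beats 5×41 = 205.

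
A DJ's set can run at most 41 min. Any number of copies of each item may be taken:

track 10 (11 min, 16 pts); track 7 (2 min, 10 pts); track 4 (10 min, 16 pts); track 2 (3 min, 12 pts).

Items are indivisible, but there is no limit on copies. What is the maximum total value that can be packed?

202 pts

Best value-per-unit is track 7 at 10/2; filling with it alone gives 20×10 = 200.
Optimal mix: 19×track 7 + 1×track 2 → duration 41, value 202.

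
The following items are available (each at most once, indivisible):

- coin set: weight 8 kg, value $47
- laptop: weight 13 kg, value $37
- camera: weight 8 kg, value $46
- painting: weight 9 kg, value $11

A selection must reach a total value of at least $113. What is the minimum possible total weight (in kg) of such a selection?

29

Subsets with value ≥ 113, sorted by total weight:
- coin set+laptop+camera: weight 29, value 130
- coin set+laptop+camera+painting: weight 38, value 141
Minimum weight: 29 kg.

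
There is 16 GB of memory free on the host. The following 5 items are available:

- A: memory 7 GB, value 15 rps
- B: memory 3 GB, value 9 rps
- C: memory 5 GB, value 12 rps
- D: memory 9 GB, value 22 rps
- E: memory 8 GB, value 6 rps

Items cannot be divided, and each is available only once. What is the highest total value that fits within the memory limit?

This is a 0/1 knapsack; check combinations near the capacity.
- A+D: memory 7+9=16, value 15+22=37
- A+B+C: memory 7+3+5=15, value 15+9+12=36
- C+D: memory 5+9=14, value 12+22=34
- B+D: memory 3+9=12, value 9+22=31
Best: 37 rps.

37 rps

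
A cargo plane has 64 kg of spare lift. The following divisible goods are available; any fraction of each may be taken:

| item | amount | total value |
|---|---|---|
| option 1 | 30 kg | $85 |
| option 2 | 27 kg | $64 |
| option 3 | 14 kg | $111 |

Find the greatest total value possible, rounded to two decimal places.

Take in order of value per unit:
- option 3 (111/14 per unit): all 14 → value 111, running total 111.00
- option 1 (85/30 per unit): all 30 → value 85, running total 196.00
- option 2 (64/27 per unit): 20 of 27 → value 20×64/27 = 47.4074, running total 243.41
Total 243.41.

243.41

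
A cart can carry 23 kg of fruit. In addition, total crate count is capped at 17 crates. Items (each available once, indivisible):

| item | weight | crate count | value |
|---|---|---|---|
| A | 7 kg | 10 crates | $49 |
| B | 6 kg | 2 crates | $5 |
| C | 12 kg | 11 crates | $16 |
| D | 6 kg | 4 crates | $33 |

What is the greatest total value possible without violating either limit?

$87

Feasible sets respecting both limits:
- A+B+D: weight 19, crate count 16, value 87
- A+D: weight 13, crate count 14, value 82
- A+B: weight 13, crate count 12, value 54
Best: $87.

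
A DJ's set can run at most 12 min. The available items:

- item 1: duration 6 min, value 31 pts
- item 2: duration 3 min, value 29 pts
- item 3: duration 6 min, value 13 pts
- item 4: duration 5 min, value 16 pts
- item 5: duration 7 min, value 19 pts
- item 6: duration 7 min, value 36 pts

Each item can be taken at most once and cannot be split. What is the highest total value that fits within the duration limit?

65 pts

Check high-value combinations within 12 min:
- item 2+item 6: duration 3+7=10, value 29+36=65
- item 1+item 2: duration 6+3=9, value 31+29=60
- item 4+item 6: duration 5+7=12, value 16+36=52
Best: 65 pts.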